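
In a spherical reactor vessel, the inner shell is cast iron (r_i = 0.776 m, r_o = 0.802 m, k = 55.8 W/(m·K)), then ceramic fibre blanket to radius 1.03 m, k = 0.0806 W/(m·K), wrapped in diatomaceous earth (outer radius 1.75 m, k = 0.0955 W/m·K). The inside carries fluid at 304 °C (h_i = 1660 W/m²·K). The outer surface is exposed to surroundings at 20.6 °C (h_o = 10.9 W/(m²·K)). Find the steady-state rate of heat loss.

Resistance network (inner→outer):
  R_conv,in = 1/(4πr²h) = 1/(4π·0.776²·1660) = 7.961×10^-5 K/W
  R_cast iron = (1/0.776 − 1/0.802)/(4πk) = 0.04178/(4π·55.8) = 5.958×10^-5 K/W
  R_ceramic fibre blanket = (1/0.802 − 1/1.03)/(4πk) = 0.2760/(4π·0.0806) = 0.2725 K/W
  R_diatomaceous earth = (1/1.03 − 1/1.75)/(4πk) = 0.3994/(4π·0.0955) = 0.3328 K/W
  R_conv,out = 1/(4πr²h) = 1/(4π·1.75²·10.9) = 0.002384 K/W
ΣR = 7.961×10^-5 + 5.958×10^-5 + 0.2725 + 0.3328 + 0.002384 = 0.6078 K/W
Q = ΔT/ΣR = (304 °C − 20.6 °C)/0.6078 = 466 W

Q = 466 W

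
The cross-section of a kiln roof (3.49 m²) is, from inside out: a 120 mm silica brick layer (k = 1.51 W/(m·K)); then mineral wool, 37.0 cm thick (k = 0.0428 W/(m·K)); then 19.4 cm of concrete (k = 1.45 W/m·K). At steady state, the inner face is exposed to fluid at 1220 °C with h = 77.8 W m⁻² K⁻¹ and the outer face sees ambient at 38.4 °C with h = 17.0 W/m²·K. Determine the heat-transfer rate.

Treat each layer as a resistance in series:
  R_conv,in = 1/(hA) = 1/(77.8·3.49) = 0.003683 K/W
  R_silica brick = L/(kA) = 0.120/(1.51·3.49) = 0.02277 K/W
  R_mineral wool = L/(kA) = 0.370/(0.0428·3.49) = 2.477 K/W
  R_concrete = L/(kA) = 0.194/(1.45·3.49) = 0.03834 K/W
  R_conv,out = 1/(hA) = 1/(17.0·3.49) = 0.01685 K/W
ΣR = 0.003683 + 0.02277 + 2.477 + 0.03834 + 0.01685 = 2.559 K/W
Q = ΔT/ΣR = (1220 °C − 38.4 °C)/2.559 = 462 W

Q = 462 W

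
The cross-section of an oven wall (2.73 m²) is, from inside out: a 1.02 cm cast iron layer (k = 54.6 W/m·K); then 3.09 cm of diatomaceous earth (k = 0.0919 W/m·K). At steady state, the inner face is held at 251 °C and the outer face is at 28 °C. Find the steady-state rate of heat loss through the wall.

Treat each layer as a resistance in series:
  R_cast iron = L/(kA) = 0.0102/(54.6·2.73) = 6.843×10^-5 K/W
  R_diatomaceous earth = L/(kA) = 0.0309/(0.0919·2.73) = 0.1232 K/W
ΣR = 6.843×10^-5 + 0.1232 = 0.1233 K/W
Q = ΔT/ΣR = (251 °C − 28 °C)/0.1233 = 1810 W

Q = 1810 W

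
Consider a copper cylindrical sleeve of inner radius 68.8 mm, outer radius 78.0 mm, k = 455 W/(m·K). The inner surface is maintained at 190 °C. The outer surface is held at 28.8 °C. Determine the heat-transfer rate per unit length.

Q' = 2πk·ΔT/ln(r₂/r₁) = 2π × 455 × 161.2 / ln(0.0780/0.0688) = 3.67×10^6 W/m

Q' = 3.67×10^6 W/m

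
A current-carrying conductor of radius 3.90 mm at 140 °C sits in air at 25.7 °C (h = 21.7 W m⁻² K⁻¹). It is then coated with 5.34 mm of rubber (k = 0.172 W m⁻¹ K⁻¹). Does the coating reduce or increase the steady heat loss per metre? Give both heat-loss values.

increases: 60.8 → 71.8 W/m

Critical radius for a cylinder: r_cr = k/h = 0.00793 m = 0.793 cm.
Outer radius after coating: r₂ = 0.00390 + 0.00534 = 0.00924 m.
r₁ < r_cr < r₂: heat loss rises to a maximum at r_cr then falls. Whether the coating helps depends on whether Q(r₂) has dropped back below Q(r₁).
Bare: R = 1/(2πr₁h) = 1.881 m·K/W; Q = 114.3/1.881 = 60.8 W/m.
Coated: R = R_cond + R_conv = 1.592 m·K/W; Q = 114.3/1.592 = 71.8 W/m.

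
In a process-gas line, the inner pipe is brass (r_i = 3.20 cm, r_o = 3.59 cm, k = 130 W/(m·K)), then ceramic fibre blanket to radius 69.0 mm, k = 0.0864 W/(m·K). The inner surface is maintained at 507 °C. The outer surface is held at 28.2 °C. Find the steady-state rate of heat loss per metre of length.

Q' = 398 W/m

Resistance network (inner→outer):
  R'_brass = ln(0.0359/0.0320)/(2πk) = 0.1150/(2π·130) = 1.408×10^-4 m·K/W
  R'_ceramic fibre blanket = ln(0.0690/0.0359)/(2πk) = 0.6534/(2π·0.0864) = 1.204 m·K/W
ΣR = 1.408×10^-4 + 1.204 = 1.204 m·K/W
Q' = ΔT/ΣR = (507 °C − 28.2 °C)/1.204 = 398 W/m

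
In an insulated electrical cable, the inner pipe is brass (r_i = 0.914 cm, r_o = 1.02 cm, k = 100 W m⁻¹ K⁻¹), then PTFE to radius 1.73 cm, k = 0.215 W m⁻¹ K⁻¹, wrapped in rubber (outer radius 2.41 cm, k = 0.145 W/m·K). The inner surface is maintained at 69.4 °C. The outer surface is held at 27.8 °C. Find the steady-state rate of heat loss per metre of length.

Q' = 55.1 W/m

Treat each layer as a resistance in series:
  R'_brass = ln(0.0102/0.00914)/(2πk) = 0.1097/(2π·100) = 1.746×10^-4 m·K/W
  R'_PTFE = ln(0.0173/0.0102)/(2πk) = 0.5283/(2π·0.215) = 0.3911 m·K/W
  R'_rubber = ln(0.0241/0.0173)/(2πk) = 0.3315/(2π·0.145) = 0.3639 m·K/W
ΣR = 1.746×10^-4 + 0.3911 + 0.3639 = 0.7552 m·K/W
Q' = ΔT/ΣR = (69.4 °C − 27.8 °C)/0.7552 = 55.1 W/m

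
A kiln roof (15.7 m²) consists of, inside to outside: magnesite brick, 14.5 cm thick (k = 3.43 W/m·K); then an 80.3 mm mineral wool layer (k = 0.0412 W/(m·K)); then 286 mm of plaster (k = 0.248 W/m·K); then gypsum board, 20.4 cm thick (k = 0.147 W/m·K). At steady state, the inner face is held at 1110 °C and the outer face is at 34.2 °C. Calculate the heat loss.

Q = 3.73 kW

Treat each layer as a resistance in series:
  R_magnesite brick = L/(kA) = 0.145/(3.43·15.7) = 0.002693 K/W
  R_mineral wool = L/(kA) = 0.0803/(0.0412·15.7) = 0.1241 K/W
  R_plaster = L/(kA) = 0.286/(0.248·15.7) = 0.07345 K/W
  R_gypsum board = L/(kA) = 0.204/(0.147·15.7) = 0.08839 K/W
ΣR = 0.002693 + 0.1241 + 0.07345 + 0.08839 = 0.2886 K/W
Q = ΔT/ΣR = (1110 °C − 34.2 °C)/0.2886 = 3730 W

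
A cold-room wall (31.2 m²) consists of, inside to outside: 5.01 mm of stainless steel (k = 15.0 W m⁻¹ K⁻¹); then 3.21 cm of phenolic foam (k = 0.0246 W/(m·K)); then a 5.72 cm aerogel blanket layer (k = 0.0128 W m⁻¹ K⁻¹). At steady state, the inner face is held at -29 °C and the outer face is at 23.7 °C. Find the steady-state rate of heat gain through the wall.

Q = 285 W

Resistance network (inner→outer):
  R_stainless steel = L/(kA) = 0.00501/(15.0·31.2) = 1.071×10^-5 K/W
  R_phenolic foam = L/(kA) = 0.0321/(0.0246·31.2) = 0.04182 K/W
  R_aerogel blanket = L/(kA) = 0.0572/(0.0128·31.2) = 0.1432 K/W
ΣR = 1.071×10^-5 + 0.04182 + 0.1432 = 0.1850 K/W
Q = ΔT/ΣR = (-29 °C − 23.7 °C)/0.1850 = -285 W
(Negative Q ⇒ heat flows inward; heat gain = 285 W.)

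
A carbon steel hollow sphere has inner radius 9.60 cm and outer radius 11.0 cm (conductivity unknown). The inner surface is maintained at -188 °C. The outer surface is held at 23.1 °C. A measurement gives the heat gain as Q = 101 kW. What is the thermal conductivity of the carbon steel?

k = 50.5 W/m·K

ΣR = ΔT/Q = |-188 − 23.1|/1.01×10^5 = 0.002090 K/W
(1/r₁−1/r₂)/(4πk) = 0.002090 ⇒ k = 1.326/(4π·0.002090) = 50.5 W/m·K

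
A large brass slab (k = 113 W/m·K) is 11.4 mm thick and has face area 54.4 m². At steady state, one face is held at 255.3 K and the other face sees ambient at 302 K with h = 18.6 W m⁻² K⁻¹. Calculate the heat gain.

Q = 47.2 kW

Treat each layer as a resistance in series:
  R_brass = L/(kA) = 0.0114/(113·54.4) = 1.855×10^-6 K/W
  R_conv,out = 1/(hA) = 1/(18.6·54.4) = 9.883×10^-4 K/W
ΣR = 1.855×10^-6 + 9.883×10^-4 = 9.902×10^-4 K/W
Q = ΔT/ΣR = (255.3 K − 302 K)/9.902×10^-4 = -47200 W
(Negative Q ⇒ heat flows inward; heat gain = 47200 W.)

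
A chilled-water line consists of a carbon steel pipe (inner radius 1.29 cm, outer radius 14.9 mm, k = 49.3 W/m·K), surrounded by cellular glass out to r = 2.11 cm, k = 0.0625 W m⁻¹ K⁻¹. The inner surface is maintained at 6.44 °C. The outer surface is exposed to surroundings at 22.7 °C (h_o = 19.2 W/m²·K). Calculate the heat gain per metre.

Series thermal resistances, inner to outer:
  R'_carbon steel = ln(0.0149/0.0129)/(2πk) = 0.1441/(2π·49.3) = 4.653×10^-4 m·K/W
  R'_cellular glass = ln(0.0211/0.0149)/(2πk) = 0.3479/(2π·0.0625) = 0.8860 m·K/W
  R'_conv,out = 1/(2πr h) = 1/(2π·0.0211·19.2) = 0.3929 m·K/W
ΣR = 4.653×10^-4 + 0.8860 + 0.3929 = 1.279 m·K/W
Q' = ΔT/ΣR = (6.44 °C − 22.7 °C)/1.279 = -12.7 W/m
(Negative Q' ⇒ heat flows inward; heat gain = 12.7 W/m.)

Q' = 12.7 W/m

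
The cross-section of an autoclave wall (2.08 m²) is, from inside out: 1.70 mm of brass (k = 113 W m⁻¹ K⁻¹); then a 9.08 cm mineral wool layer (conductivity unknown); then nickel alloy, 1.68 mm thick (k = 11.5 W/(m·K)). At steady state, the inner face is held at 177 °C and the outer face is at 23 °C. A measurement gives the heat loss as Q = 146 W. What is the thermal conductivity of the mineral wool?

k = 0.0414 W/m·K

ΣR = ΔT/Q = |177 − 23|/146 = 1.055 K/W
Known resistances:
  R_brass = L/(kA) = 0.00170/(113·2.08) = 7.233×10^-6 K/W
  R_nickel alloy = L/(kA) = 0.00168/(11.5·2.08) = 7.023×10^-5 K/W
R_mineral wool = ΣR − ΣR_known = 1.055 − 7.746×10^-5 = 1.055 K/W
L/(kA) = 1.055 ⇒ k = 0.0908/(1.055·2.08) = 0.0414 W/m·K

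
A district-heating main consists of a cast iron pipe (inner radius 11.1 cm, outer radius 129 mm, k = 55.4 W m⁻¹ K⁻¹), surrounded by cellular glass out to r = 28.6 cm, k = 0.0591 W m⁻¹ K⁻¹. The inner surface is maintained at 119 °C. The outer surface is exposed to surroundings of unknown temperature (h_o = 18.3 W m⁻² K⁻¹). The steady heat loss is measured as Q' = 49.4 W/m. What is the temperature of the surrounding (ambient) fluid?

T_out = 11.6 °C

Sum the resistances:
  R'_cast iron = ln(0.129/0.111)/(2πk) = 0.1503/(2π·55.4) = 4.317×10^-4 m·K/W
  R'_cellular glass = ln(0.286/0.129)/(2πk) = 0.7962/(2π·0.0591) = 2.144 m·K/W
  R'_conv,out = 1/(2πr h) = 1/(2π·0.286·18.3) = 0.03041 m·K/W
ΣR = 2.175 m·K/W
ΔT = Q'·ΣR = 49.4 × 2.175 = 107.4 K
Heat flows outward, so T_out = T_in − ΔT = 119 − 107.4 = 11.6 °C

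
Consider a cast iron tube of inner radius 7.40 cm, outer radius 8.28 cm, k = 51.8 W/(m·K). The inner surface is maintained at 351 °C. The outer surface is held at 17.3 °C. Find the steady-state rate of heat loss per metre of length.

Q' = 2πk·ΔT/ln(r₂/r₁) = 2π × 51.8 × 333.7 / ln(0.0828/0.0740) = 9.67×10^5 W/m

Q' = 967 kW/m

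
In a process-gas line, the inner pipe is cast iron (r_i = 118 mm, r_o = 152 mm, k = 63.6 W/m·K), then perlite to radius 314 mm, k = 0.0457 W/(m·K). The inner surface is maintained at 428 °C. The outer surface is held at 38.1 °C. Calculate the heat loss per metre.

Treat each layer as a resistance in series:
  R'_cast iron = ln(0.152/0.118)/(2πk) = 0.2532/(2π·63.6) = 6.336×10^-4 m·K/W
  R'_perlite = ln(0.314/0.152)/(2πk) = 0.7255/(2π·0.0457) = 2.527 m·K/W
ΣR = 6.336×10^-4 + 2.527 = 2.528 m·K/W
Q' = ΔT/ΣR = (428 °C − 38.1 °C)/2.528 = 154 W/m

Q' = 154 W/m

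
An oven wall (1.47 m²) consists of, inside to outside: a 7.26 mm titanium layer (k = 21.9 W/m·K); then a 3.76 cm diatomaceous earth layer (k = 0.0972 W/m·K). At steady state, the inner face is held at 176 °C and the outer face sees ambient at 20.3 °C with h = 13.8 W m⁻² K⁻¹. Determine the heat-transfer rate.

Q = 498 W

Treat each layer as a resistance in series:
  R_titanium = L/(kA) = 0.00726/(21.9·1.47) = 2.255×10^-4 K/W
  R_diatomaceous earth = L/(kA) = 0.0376/(0.0972·1.47) = 0.2632 K/W
  R_conv,out = 1/(hA) = 1/(13.8·1.47) = 0.04930 K/W
ΣR = 2.255×10^-4 + 0.2632 + 0.04930 = 0.3127 K/W
Q = ΔT/ΣR = (176 °C − 20.3 °C)/0.3127 = 498 W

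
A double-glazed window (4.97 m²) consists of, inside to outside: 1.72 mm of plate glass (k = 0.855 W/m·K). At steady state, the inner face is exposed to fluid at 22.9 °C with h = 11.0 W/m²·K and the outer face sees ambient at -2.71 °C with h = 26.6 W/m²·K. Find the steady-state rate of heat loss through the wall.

Q = 975 W

Treat each layer as a resistance in series:
  R_conv,in = 1/(hA) = 1/(11.0·4.97) = 0.01829 K/W
  R_plate glass = L/(kA) = 0.00172/(0.855·4.97) = 4.048×10^-4 K/W
  R_conv,out = 1/(hA) = 1/(26.6·4.97) = 0.007564 K/W
ΣR = 0.01829 + 4.048×10^-4 + 0.007564 = 0.02626 K/W
Q = ΔT/ΣR = (22.9 °C − -2.71 °C)/0.02626 = 975 W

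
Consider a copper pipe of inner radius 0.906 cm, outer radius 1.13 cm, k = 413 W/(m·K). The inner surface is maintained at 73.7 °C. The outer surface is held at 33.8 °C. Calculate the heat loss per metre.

Q' = 2πk·ΔT/ln(r₂/r₁) = 2π × 413 × 39.9 / ln(0.0113/0.00906) = 4.69×10^5 W/m

Q' = 4.69×10^5 W/m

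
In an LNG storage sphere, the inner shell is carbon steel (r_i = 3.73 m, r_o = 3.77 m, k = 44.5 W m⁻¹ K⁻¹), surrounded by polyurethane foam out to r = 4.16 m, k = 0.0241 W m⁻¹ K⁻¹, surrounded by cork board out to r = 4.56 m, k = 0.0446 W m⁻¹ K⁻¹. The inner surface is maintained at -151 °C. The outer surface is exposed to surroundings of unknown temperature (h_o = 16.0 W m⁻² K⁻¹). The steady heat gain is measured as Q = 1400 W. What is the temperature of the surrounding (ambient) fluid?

Series resistances:
  R_carbon steel = (1/3.73 − 1/3.77)/(4πk) = 0.002845/(4π·44.5) = 5.087×10^-6 K/W
  R_polyurethane foam = (1/3.77 − 1/4.16)/(4πk) = 0.02487/(4π·0.0241) = 0.08211 K/W
  R_cork board = (1/4.16 − 1/4.56)/(4πk) = 0.02109/(4π·0.0446) = 0.03762 K/W
  R_conv,out = 1/(4πr²h) = 1/(4π·4.56²·16.0) = 2.392×10^-4 K/W
ΣR = 0.1200 K/W
ΔT = Q·ΣR = 1400 × 0.1200 = 168.0 K
Heat flows inward, so T_out = T_in + ΔT = -151 + 168.0 = 17.0 °C

T_out = 17.0 °C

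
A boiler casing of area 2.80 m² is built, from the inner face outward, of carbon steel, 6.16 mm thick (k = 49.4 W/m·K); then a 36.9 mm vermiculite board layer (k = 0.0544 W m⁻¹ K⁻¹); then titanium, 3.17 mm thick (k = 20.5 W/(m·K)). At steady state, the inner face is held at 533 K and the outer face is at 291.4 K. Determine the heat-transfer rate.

Q = 997 W

Treat each layer as a resistance in series:
  R_carbon steel = L/(kA) = 0.00616/(49.4·2.80) = 4.453×10^-5 K/W
  R_vermiculite board = L/(kA) = 0.0369/(0.0544·2.80) = 0.2423 K/W
  R_titanium = L/(kA) = 0.00317/(20.5·2.80) = 5.523×10^-5 K/W
ΣR = 4.453×10^-5 + 0.2423 + 5.523×10^-5 = 0.2424 K/W
Q = ΔT/ΣR = (533 K − 291.4 K)/0.2424 = 997 W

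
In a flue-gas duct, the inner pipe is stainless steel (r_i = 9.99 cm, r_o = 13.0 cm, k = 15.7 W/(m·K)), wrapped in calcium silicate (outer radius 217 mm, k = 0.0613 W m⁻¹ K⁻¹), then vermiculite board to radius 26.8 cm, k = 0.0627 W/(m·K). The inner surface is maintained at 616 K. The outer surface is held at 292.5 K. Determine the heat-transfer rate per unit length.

Q' = 173 W/m

Resistance network (inner→outer):
  R'_stainless steel = ln(0.130/0.0999)/(2πk) = 0.2634/(2π·15.7) = 0.002670 m·K/W
  R'_calcium silicate = ln(0.217/0.130)/(2πk) = 0.5124/(2π·0.0613) = 1.330 m·K/W
  R'_vermiculite board = ln(0.268/0.217)/(2πk) = 0.2111/(2π·0.0627) = 0.5358 m·K/W
ΣR = 0.002670 + 1.330 + 0.5358 = 1.868 m·K/W
Q' = ΔT/ΣR = (616 K − 292.5 K)/1.868 = 173 W/m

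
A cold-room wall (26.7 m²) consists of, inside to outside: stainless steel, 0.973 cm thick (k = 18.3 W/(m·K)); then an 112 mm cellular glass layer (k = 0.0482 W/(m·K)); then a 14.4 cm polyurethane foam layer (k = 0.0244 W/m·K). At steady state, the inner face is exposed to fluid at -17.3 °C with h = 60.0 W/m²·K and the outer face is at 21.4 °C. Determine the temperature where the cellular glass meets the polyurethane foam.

Resistance network (inner→outer):
  R_conv,in = 1/(hA) = 1/(60.0·26.7) = 6.242×10^-4 K/W
  R_stainless steel = L/(kA) = 0.00973/(18.3·26.7) = 1.991×10^-5 K/W
  R_cellular glass = L/(kA) = 0.112/(0.0482·26.7) = 0.08703 K/W
  R_polyurethane foam = L/(kA) = 0.144/(0.0244·26.7) = 0.2210 K/W
ΣR = 6.242×10^-4 + 1.991×10^-5 + 0.08703 + 0.2210 = 0.3087 K/W
Q = ΔT/ΣR = (-17.3 °C − 21.4 °C)/0.3087 = -125.4 W
From the inner boundary to the cellular glass/polyurethane foam interface, ΣR_partial = 0.08767 K/W.
T_interface = T_in − Q·ΣR_partial = -17.3 °C − (-125.4)(0.08767) = -6.31 °C

T = -6.31 °C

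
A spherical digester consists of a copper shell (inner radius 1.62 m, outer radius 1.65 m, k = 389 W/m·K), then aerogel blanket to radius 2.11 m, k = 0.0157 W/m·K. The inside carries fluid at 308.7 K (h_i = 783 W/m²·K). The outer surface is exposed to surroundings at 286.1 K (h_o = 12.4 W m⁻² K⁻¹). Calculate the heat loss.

Q = 33.7 W

Resistance network (inner→outer):
  R_conv,in = 1/(4πr²h) = 1/(4π·1.62²·783) = 3.873×10^-5 K/W
  R_copper = (1/1.62 − 1/1.65)/(4πk) = 0.01122/(4π·389) = 2.296×10^-6 K/W
  R_aerogel blanket = (1/1.65 − 1/2.11)/(4πk) = 0.1321/(4π·0.0157) = 0.6697 K/W
  R_conv,out = 1/(4πr²h) = 1/(4π·2.11²·12.4) = 0.001441 K/W
ΣR = 3.873×10^-5 + 2.296×10^-6 + 0.6697 + 0.001441 = 0.6712 K/W
Q = ΔT/ΣR = (308.7 K − 286.1 K)/0.6712 = 33.7 W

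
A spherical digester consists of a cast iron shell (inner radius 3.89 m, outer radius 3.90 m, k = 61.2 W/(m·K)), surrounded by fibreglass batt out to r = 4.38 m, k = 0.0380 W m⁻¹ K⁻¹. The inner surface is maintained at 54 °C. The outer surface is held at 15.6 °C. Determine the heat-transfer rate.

Series thermal resistances, inner to outer:
  R_cast iron = (1/3.89 − 1/3.90)/(4πk) = 6.592×10^-4/(4π·61.2) = 8.571×10^-7 K/W
  R_fibreglass batt = (1/3.90 − 1/4.38)/(4πk) = 0.02810/(4π·0.0380) = 0.05884 K/W
ΣR = 8.571×10^-7 + 0.05884 = 0.05884 K/W
Q = ΔT/ΣR = (54 °C − 15.6 °C)/0.05884 = 653 W

Q = 653 W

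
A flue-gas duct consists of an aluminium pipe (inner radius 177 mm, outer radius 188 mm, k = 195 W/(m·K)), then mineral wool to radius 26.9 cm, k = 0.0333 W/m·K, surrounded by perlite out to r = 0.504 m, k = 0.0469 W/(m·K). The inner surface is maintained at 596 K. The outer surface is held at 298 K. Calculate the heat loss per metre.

Q' = 77.5 W/m

Treat each layer as a resistance in series:
  R'_aluminium = ln(0.188/0.177)/(2πk) = 0.06029/(2π·195) = 4.921×10^-5 m·K/W
  R'_mineral wool = ln(0.269/0.188)/(2πk) = 0.3583/(2π·0.0333) = 1.712 m·K/W
  R'_perlite = ln(0.504/0.269)/(2πk) = 0.6279/(2π·0.0469) = 2.131 m·K/W
ΣR = 4.921×10^-5 + 1.712 + 2.131 = 3.843 m·K/W
Q' = ΔT/ΣR = (596 K − 298 K)/3.843 = 77.5 W/m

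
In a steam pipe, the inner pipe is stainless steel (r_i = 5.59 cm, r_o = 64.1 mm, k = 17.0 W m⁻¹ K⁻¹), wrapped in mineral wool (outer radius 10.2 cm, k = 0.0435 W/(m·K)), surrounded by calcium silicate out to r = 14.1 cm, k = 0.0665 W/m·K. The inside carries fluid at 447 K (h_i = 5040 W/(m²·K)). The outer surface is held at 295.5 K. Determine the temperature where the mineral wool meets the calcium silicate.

T = 342.9 K

Treat each layer as a resistance in series:
  R'_conv,in = 1/(2πr h) = 1/(2π·0.0559·5040) = 5.649×10^-4 m·K/W
  R'_stainless steel = ln(0.0641/0.0559)/(2πk) = 0.1369/(2π·17.0) = 0.001281 m·K/W
  R'_mineral wool = ln(0.102/0.0641)/(2πk) = 0.4645/(2π·0.0435) = 1.700 m·K/W
  R'_calcium silicate = ln(0.141/0.102)/(2πk) = 0.3238/(2π·0.0665) = 0.7749 m·K/W
ΣR = 5.649×10^-4 + 0.001281 + 1.700 + 0.7749 = 2.477 m·K/W
Q' = ΔT/ΣR = (447 K − 295.5 K)/2.477 = 61.16 W/m
From the inner boundary to the mineral wool/calcium silicate interface, ΣR_partial = 1.702 m·K/W.
T_interface = T_in − Q'·ΣR_partial = 447 K − (61.16)(1.702) = 342.9 K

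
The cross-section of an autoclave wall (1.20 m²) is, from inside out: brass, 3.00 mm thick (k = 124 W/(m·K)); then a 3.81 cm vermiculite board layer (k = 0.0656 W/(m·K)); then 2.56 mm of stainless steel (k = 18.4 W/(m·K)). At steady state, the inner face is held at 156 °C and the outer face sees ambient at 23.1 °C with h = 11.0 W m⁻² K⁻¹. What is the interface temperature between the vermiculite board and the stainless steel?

Series thermal resistances, inner to outer:
  R_brass = L/(kA) = 0.00300/(124·1.20) = 2.016×10^-5 K/W
  R_vermiculite board = L/(kA) = 0.0381/(0.0656·1.20) = 0.4840 K/W
  R_stainless steel = L/(kA) = 0.00256/(18.4·1.20) = 1.159×10^-4 K/W
  R_conv,out = 1/(hA) = 1/(11.0·1.20) = 0.07576 K/W
ΣR = 2.016×10^-5 + 0.4840 + 1.159×10^-4 + 0.07576 = 0.5599 K/W
Q = ΔT/ΣR = (156 °C − 23.1 °C)/0.5599 = 237.4 W
From the inner boundary to the vermiculite board/stainless steel interface, ΣR_partial = 0.4840 K/W.
T_interface = T_in − Q·ΣR_partial = 156 °C − (237.4)(0.4840) = 41.1 °C

T = 41.1 °C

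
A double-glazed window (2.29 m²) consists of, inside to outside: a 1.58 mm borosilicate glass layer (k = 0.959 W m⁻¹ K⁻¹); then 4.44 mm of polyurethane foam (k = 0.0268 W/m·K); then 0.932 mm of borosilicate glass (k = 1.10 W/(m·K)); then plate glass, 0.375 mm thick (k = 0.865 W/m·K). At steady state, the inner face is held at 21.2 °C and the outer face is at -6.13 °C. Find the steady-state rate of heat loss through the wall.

Treat each layer as a resistance in series:
  R_borosilicate glass = L/(kA) = 0.00158/(0.959·2.29) = 7.195×10^-4 K/W
  R_polyurethane foam = L/(kA) = 0.00444/(0.0268·2.29) = 0.07235 K/W
  R_borosilicate glass = L/(kA) = 9.32×10^-4/(1.10·2.29) = 3.700×10^-4 K/W
  R_plate glass = L/(kA) = 3.75×10^-4/(0.865·2.29) = 1.893×10^-4 K/W
ΣR = 7.195×10^-4 + 0.07235 + 3.700×10^-4 + 1.893×10^-4 = 0.07363 K/W
Q = ΔT/ΣR = (21.2 °C − -6.13 °C)/0.07363 = 371 W

Q = 371 W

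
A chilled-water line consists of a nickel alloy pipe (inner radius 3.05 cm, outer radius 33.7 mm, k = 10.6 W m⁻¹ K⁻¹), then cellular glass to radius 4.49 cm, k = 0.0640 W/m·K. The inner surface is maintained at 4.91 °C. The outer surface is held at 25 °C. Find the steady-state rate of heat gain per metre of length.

Q' = 28.1 W/m

Series thermal resistances, inner to outer:
  R'_nickel alloy = ln(0.0337/0.0305)/(2πk) = 0.09977/(2π·10.6) = 0.001498 m·K/W
  R'_cellular glass = ln(0.0449/0.0337)/(2πk) = 0.2869/(2π·0.0640) = 0.7136 m·K/W
ΣR = 0.001498 + 0.7136 = 0.7151 m·K/W
Q' = ΔT/ΣR = (4.91 °C − 25 °C)/0.7151 = -28.1 W/m
(Negative Q' ⇒ heat flows inward; heat gain = 28.1 W/m.)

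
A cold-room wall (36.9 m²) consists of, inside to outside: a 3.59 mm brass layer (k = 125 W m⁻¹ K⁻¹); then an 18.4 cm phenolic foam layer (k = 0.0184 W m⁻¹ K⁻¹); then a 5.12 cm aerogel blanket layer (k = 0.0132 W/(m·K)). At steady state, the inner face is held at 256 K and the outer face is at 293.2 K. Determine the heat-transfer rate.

Resistance network (inner→outer):
  R_brass = L/(kA) = 0.00359/(125·36.9) = 7.783×10^-7 K/W
  R_phenolic foam = L/(kA) = 0.184/(0.0184·36.9) = 0.2710 K/W
  R_aerogel blanket = L/(kA) = 0.0512/(0.0132·36.9) = 0.1051 K/W
ΣR = 7.783×10^-7 + 0.2710 + 0.1051 = 0.3761 K/W
Q = ΔT/ΣR = (256 K − 293.2 K)/0.3761 = -98.9 W
(Negative Q ⇒ heat flows inward; heat gain = 98.9 W.)

Q = 98.9 W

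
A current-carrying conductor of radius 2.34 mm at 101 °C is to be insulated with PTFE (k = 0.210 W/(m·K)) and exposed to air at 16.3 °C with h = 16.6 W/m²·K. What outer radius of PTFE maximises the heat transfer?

r_cr = 1.27 cm

For a cylinder, r_cr = k_ins/h = 0.210/16.6 = 0.0127 m = 1.27 cm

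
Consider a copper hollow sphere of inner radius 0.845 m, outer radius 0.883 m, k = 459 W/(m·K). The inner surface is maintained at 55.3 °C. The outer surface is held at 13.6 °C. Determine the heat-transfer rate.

Q = 4πk·ΔT/(1/r₁ − 1/r₂) = 4π × 459 × 41.7 / (1/0.845 − 1/0.883) = 4.72×10^6 W

Q = 4720 kW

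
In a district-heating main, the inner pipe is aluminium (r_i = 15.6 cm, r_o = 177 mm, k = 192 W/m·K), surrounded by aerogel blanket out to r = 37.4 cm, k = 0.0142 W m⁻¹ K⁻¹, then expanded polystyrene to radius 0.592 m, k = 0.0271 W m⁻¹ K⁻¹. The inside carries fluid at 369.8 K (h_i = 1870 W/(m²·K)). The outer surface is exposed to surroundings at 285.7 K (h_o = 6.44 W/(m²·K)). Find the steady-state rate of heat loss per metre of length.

Q' = 7.56 W/m

Resistance network (inner→outer):
  R'_conv,in = 1/(2πr h) = 1/(2π·0.156·1870) = 5.456×10^-4 m·K/W
  R'_aluminium = ln(0.177/0.156)/(2πk) = 0.1263/(2π·192) = 1.047×10^-4 m·K/W
  R'_aerogel blanket = ln(0.374/0.177)/(2πk) = 0.7481/(2π·0.0142) = 8.385 m·K/W
  R'_expanded polystyrene = ln(0.592/0.374)/(2πk) = 0.4593/(2π·0.0271) = 2.697 m·K/W
  R'_conv,out = 1/(2πr h) = 1/(2π·0.592·6.44) = 0.04175 m·K/W
ΣR = 5.456×10^-4 + 1.047×10^-4 + 8.385 + 2.697 + 0.04175 = 11.12 m·K/W
Q' = ΔT/ΣR = (369.8 K − 285.7 K)/11.12 = 7.56 W/m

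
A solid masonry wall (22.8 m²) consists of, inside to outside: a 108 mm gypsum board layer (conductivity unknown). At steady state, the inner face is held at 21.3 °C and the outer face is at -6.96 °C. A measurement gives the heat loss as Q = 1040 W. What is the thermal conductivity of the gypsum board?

k = 0.174 W/m·K

ΣR = ΔT/Q = |21.3 − -6.96|/1040 = 0.02717 K/W
L/(kA) = 0.02717 ⇒ k = 0.108/(0.02717·22.8) = 0.174 W/m·K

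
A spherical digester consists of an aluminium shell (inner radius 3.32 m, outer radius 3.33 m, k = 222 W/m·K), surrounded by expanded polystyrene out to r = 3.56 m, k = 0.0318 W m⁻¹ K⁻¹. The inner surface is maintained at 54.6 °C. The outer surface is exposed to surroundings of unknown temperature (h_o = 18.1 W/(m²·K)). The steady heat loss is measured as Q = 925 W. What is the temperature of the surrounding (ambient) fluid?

T_out = 9.37 °C

Sum the resistances:
  R_aluminium = (1/3.32 − 1/3.33)/(4πk) = 9.045×10^-4/(4π·222) = 3.242×10^-7 K/W
  R_expanded polystyrene = (1/3.33 − 1/3.56)/(4πk) = 0.01940/(4π·0.0318) = 0.04855 K/W
  R_conv,out = 1/(4πr²h) = 1/(4π·3.56²·18.1) = 3.469×10^-4 K/W
ΣR = 0.04890 K/W
ΔT = Q·ΣR = 925 × 0.04890 = 45.23 K
Heat flows outward, so T_out = T_in − ΔT = 54.6 − 45.23 = 9.37 °C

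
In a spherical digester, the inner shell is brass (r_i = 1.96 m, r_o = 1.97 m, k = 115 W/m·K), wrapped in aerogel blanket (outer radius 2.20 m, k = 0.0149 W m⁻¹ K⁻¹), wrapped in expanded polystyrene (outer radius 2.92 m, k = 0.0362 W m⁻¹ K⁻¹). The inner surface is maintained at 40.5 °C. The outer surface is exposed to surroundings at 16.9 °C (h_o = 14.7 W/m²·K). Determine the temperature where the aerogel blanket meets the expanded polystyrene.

T = 27.9 °C

Series thermal resistances, inner to outer:
  R_brass = (1/1.96 − 1/1.97)/(4πk) = 0.002590/(4π·115) = 1.792×10^-6 K/W
  R_aerogel blanket = (1/1.97 − 1/2.20)/(4πk) = 0.05307/(4π·0.0149) = 0.2834 K/W
  R_expanded polystyrene = (1/2.20 − 1/2.92)/(4πk) = 0.1121/(4π·0.0362) = 0.2464 K/W
  R_conv,out = 1/(4πr²h) = 1/(4π·2.92²·14.7) = 6.349×10^-4 K/W
ΣR = 1.792×10^-6 + 0.2834 + 0.2464 + 6.349×10^-4 = 0.5304 K/W
Q = ΔT/ΣR = (40.5 °C − 16.9 °C)/0.5304 = 44.49 W
From the inner boundary to the aerogel blanket/expanded polystyrene interface, ΣR_partial = 0.2834 K/W.
T_interface = T_in − Q·ΣR_partial = 40.5 °C − (44.49)(0.2834) = 27.9 °C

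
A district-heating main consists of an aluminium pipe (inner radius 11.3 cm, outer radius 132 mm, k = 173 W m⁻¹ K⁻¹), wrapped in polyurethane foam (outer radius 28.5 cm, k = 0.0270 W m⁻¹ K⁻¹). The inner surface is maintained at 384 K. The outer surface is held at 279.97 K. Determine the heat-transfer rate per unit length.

Treat each layer as a resistance in series:
  R'_aluminium = ln(0.132/0.113)/(2πk) = 0.1554/(2π·173) = 1.430×10^-4 m·K/W
  R'_polyurethane foam = ln(0.285/0.132)/(2πk) = 0.7697/(2π·0.0270) = 4.537 m·K/W
ΣR = 1.430×10^-4 + 4.537 = 4.537 m·K/W
Q' = ΔT/ΣR = (384 K − 279.97 K)/4.537 = 22.9 W/m

Q' = 22.9 W/m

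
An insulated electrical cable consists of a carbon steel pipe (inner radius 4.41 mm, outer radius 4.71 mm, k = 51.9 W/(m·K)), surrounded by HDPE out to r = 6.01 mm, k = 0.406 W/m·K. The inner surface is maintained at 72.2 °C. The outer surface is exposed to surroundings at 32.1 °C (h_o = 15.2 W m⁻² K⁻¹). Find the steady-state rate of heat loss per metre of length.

Q' = 21.8 W/m

Treat each layer as a resistance in series:
  R'_carbon steel = ln(0.00471/0.00441)/(2πk) = 0.06581/(2π·51.9) = 2.018×10^-4 m·K/W
  R'_HDPE = ln(0.00601/0.00471)/(2πk) = 0.2437/(2π·0.406) = 0.09555 m·K/W
  R'_conv,out = 1/(2πr h) = 1/(2π·0.00601·15.2) = 1.742 m·K/W
ΣR = 2.018×10^-4 + 0.09555 + 1.742 = 1.838 m·K/W
Q' = ΔT/ΣR = (72.2 °C − 32.1 °C)/1.838 = 21.8 W/m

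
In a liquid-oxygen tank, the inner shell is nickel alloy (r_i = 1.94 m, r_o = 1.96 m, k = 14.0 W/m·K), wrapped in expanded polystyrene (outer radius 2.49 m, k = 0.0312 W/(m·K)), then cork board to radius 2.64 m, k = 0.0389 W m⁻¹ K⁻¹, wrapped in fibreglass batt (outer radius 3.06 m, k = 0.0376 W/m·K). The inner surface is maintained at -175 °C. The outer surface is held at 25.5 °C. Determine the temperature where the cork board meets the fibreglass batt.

T = -25.4 °C

Treat each layer as a resistance in series:
  R_nickel alloy = (1/1.94 − 1/1.96)/(4πk) = 0.005260/(4π·14.0) = 2.990×10^-5 K/W
  R_expanded polystyrene = (1/1.96 − 1/2.49)/(4πk) = 0.1086/(4π·0.0312) = 0.2770 K/W
  R_cork board = (1/2.49 − 1/2.64)/(4πk) = 0.02282/(4π·0.0389) = 0.04668 K/W
  R_fibreglass batt = (1/2.64 − 1/3.06)/(4πk) = 0.05199/(4π·0.0376) = 0.1100 K/W
ΣR = 2.990×10^-5 + 0.2770 + 0.04668 + 0.1100 = 0.4337 K/W
Q = ΔT/ΣR = (-175 °C − 25.5 °C)/0.4337 = -462.3 W
From the inner boundary to the cork board/fibreglass batt interface, ΣR_partial = 0.3237 K/W.
T_interface = T_in − Q·ΣR_partial = -175 °C − (-462.3)(0.3237) = -25.4 °C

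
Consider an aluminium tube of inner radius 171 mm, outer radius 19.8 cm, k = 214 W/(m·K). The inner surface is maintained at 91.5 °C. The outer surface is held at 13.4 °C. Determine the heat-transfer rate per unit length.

Q' = 2πk·ΔT/ln(r₂/r₁) = 2π × 214 × 78.1 / ln(0.198/0.171) = 7.16×10^5 W/m

Q' = 716 kW/m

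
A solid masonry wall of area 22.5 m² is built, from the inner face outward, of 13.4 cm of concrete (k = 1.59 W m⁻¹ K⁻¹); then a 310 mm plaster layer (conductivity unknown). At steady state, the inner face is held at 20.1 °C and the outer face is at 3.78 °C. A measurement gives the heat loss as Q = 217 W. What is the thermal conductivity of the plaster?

ΣR = ΔT/Q = |20.1 − 3.78|/217 = 0.07521 K/W
Known resistances:
  R_concrete = L/(kA) = 0.134/(1.59·22.5) = 0.003746 K/W
R_plaster = ΣR − ΣR_known = 0.07521 − 0.003746 = 0.07146 K/W
L/(kA) = 0.07146 ⇒ k = 0.310/(0.07146·22.5) = 0.193 W/m·K

k = 0.193 W/m·K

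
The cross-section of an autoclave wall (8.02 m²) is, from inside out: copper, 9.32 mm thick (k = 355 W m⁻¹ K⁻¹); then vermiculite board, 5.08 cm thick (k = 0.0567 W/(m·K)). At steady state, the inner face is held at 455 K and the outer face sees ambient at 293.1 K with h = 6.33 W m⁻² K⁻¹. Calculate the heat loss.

Resistance network (inner→outer):
  R_copper = L/(kA) = 0.00932/(355·8.02) = 3.274×10^-6 K/W
  R_vermiculite board = L/(kA) = 0.0508/(0.0567·8.02) = 0.1117 K/W
  R_conv,out = 1/(hA) = 1/(6.33·8.02) = 0.01970 K/W
ΣR = 3.274×10^-6 + 0.1117 + 0.01970 = 0.1314 K/W
Q = ΔT/ΣR = (455 K − 293.1 K)/0.1314 = 1230 W

Q = 1230 W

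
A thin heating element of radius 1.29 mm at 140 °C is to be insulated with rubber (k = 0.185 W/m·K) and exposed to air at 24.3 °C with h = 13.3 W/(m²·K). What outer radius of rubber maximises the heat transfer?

For a cylinder, r_cr = k_ins/h = 0.185/13.3 = 0.0139 m = 1.39 cm

r_cr = 1.39 cm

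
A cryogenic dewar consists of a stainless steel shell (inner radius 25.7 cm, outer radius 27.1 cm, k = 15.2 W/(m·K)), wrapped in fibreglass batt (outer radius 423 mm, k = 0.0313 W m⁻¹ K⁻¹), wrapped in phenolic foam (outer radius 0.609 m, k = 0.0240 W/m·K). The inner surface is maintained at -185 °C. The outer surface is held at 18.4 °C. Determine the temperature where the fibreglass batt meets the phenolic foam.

T = -66.0 °C

Series thermal resistances, inner to outer:
  R_stainless steel = (1/0.257 − 1/0.271)/(4πk) = 0.2010/(4π·15.2) = 0.001052 K/W
  R_fibreglass batt = (1/0.271 − 1/0.423)/(4πk) = 1.326/(4π·0.0313) = 3.371 K/W
  R_phenolic foam = (1/0.423 − 1/0.609)/(4πk) = 0.7220/(4π·0.0240) = 2.394 K/W
ΣR = 0.001052 + 3.371 + 2.394 = 5.766 K/W
Q = ΔT/ΣR = (-185 °C − 18.4 °C)/5.766 = -35.28 W
From the inner boundary to the fibreglass batt/phenolic foam interface, ΣR_partial = 3.372 K/W.
T_interface = T_in − Q·ΣR_partial = -185 °C − (-35.28)(3.372) = -66.0 °C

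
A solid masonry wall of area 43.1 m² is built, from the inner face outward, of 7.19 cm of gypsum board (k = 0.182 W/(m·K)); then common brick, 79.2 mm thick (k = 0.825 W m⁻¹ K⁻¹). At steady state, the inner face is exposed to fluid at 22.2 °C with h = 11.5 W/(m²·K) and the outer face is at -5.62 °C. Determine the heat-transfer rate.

Treat each layer as a resistance in series:
  R_conv,in = 1/(hA) = 1/(11.5·43.1) = 0.002018 K/W
  R_gypsum board = L/(kA) = 0.0719/(0.182·43.1) = 0.009166 K/W
  R_common brick = L/(kA) = 0.0792/(0.825·43.1) = 0.002227 K/W
ΣR = 0.002018 + 0.009166 + 0.002227 = 0.01341 K/W
Q = ΔT/ΣR = (22.2 °C − -5.62 °C)/0.01341 = 2070 W

Q = 2.07 kW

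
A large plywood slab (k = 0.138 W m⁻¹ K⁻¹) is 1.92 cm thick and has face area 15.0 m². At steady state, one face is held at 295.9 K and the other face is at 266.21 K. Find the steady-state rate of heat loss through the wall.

Q = kA·ΔT/L = 0.138 × 15.0 × |295.9 K − 266.21 K| / 0.0192 = 3200 W

Q = 3.20 kW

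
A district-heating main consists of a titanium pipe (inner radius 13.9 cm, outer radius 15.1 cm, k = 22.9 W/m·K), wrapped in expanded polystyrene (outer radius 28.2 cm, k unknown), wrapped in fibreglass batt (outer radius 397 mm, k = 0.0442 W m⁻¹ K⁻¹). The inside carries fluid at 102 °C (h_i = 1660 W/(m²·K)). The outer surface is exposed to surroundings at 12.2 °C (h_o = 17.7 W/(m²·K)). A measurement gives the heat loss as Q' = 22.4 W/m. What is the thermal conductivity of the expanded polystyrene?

ΣR = ΔT/Q' = |102 − 12.2|/22.4 = 4.009 m·K/W
Known resistances:
  R'_conv,in = 1/(2πr h) = 1/(2π·0.139·1660) = 6.898×10^-4 m·K/W
  R'_titanium = ln(0.151/0.139)/(2πk) = 0.08281/(2π·22.9) = 5.755×10^-4 m·K/W
  R'_fibreglass batt = ln(0.397/0.282)/(2πk) = 0.3420/(2π·0.0442) = 1.232 m·K/W
  R'_conv,out = 1/(2πr h) = 1/(2π·0.397·17.7) = 0.02265 m·K/W
R_expanded polystyrene = ΣR − ΣR_known = 4.009 − 1.256 = 2.753 m·K/W
ln(r₂/r₁)/(2πk) = 2.753 ⇒ k = 0.6246/(2π·2.753) = 0.0361 W/m·K

k = 0.0361 W/m·K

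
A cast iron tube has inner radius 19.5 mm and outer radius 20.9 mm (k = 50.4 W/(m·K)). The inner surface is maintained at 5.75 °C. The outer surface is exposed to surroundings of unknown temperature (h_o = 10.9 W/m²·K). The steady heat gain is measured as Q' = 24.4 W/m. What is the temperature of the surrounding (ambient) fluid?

Series resistances:
  R'_cast iron = ln(0.0209/0.0195)/(2πk) = 0.06933/(2π·50.4) = 2.189×10^-4 m·K/W
  R'_conv,out = 1/(2πr h) = 1/(2π·0.0209·10.9) = 0.6986 m·K/W
ΣR = 0.6988 m·K/W
ΔT = Q'·ΣR = 24.4 × 0.6988 = 17.05 K
Heat flows inward, so T_out = T_in + ΔT = 5.75 + 17.05 = 22.8 °C

T_out = 22.8 °C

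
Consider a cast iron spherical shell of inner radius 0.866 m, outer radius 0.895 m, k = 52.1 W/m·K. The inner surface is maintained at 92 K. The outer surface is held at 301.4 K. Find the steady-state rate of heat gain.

Q = 4πk·ΔT/(1/r₁ − 1/r₂) = 4π × 52.1 × 209.4 / (1/0.866 − 1/0.895) = 3.66×10^6 W

Q = 3.66×10^6 W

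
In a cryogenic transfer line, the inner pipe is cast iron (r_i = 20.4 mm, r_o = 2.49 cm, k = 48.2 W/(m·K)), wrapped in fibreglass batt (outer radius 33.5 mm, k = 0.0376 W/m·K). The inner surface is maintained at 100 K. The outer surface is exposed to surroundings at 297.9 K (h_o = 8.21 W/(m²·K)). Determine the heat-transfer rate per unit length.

Resistance network (inner→outer):
  R'_cast iron = ln(0.0249/0.0204)/(2πk) = 0.1993/(2π·48.2) = 6.582×10^-4 m·K/W
  R'_fibreglass batt = ln(0.0335/0.0249)/(2πk) = 0.2967/(2π·0.0376) = 1.256 m·K/W
  R'_conv,out = 1/(2πr h) = 1/(2π·0.0335·8.21) = 0.5787 m·K/W
ΣR = 6.582×10^-4 + 1.256 + 0.5787 = 1.835 m·K/W
Q' = ΔT/ΣR = (100 K − 297.9 K)/1.835 = -108 W/m
(Negative Q' ⇒ heat flows inward; heat gain = 108 W/m.)

Q' = 108 W/m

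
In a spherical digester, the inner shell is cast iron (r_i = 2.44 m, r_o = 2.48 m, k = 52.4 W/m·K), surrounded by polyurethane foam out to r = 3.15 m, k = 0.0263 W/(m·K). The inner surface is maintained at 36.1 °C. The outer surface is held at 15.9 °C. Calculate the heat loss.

Q = 77.8 W

Resistance network (inner→outer):
  R_cast iron = (1/2.44 − 1/2.48)/(4πk) = 0.006610/(4π·52.4) = 1.004×10^-5 K/W
  R_polyurethane foam = (1/2.48 − 1/3.15)/(4πk) = 0.08577/(4π·0.0263) = 0.2595 K/W
ΣR = 1.004×10^-5 + 0.2595 = 0.2595 K/W
Q = ΔT/ΣR = (36.1 °C − 15.9 °C)/0.2595 = 77.8 W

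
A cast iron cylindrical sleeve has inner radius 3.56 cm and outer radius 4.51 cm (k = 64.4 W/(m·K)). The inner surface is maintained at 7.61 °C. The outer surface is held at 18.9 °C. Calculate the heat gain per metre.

Q' = 19300 W/m

Q' = 2πk·ΔT/ln(r₂/r₁) = 2π × 64.4 × 11.29 / ln(0.0451/0.0356) = 19300 W/m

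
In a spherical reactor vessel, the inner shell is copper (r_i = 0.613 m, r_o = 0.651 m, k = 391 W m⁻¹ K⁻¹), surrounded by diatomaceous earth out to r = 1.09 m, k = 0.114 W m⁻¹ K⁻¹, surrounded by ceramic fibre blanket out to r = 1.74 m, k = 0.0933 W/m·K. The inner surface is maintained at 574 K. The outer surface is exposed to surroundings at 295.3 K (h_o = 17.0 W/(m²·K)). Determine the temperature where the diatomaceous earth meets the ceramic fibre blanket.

Resistance network (inner→outer):
  R_copper = (1/0.613 − 1/0.651)/(4πk) = 0.09522/(4π·391) = 1.938×10^-5 K/W
  R_diatomaceous earth = (1/0.651 − 1/1.09)/(4πk) = 0.6187/(4π·0.114) = 0.4319 K/W
  R_ceramic fibre blanket = (1/1.09 − 1/1.74)/(4πk) = 0.3427/(4π·0.0933) = 0.2923 K/W
  R_conv,out = 1/(4πr²h) = 1/(4π·1.74²·17.0) = 0.001546 K/W
ΣR = 1.938×10^-5 + 0.4319 + 0.2923 + 0.001546 = 0.7258 K/W
Q = ΔT/ΣR = (574 K − 295.3 K)/0.7258 = 384.0 W
From the inner boundary to the diatomaceous earth/ceramic fibre blanket interface, ΣR_partial = 0.4319 K/W.
T_interface = T_in − Q·ΣR_partial = 574 K − (384.0)(0.4319) = 408 K

T = 408 K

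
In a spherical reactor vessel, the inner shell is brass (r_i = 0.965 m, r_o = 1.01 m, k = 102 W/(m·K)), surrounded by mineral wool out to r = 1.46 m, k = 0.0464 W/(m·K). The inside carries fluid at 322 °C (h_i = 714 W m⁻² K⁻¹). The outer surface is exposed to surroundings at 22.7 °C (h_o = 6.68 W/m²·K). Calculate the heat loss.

Q = 566 W

Treat each layer as a resistance in series:
  R_conv,in = 1/(4πr²h) = 1/(4π·0.965²·714) = 1.197×10^-4 K/W
  R_brass = (1/0.965 − 1/1.01)/(4πk) = 0.04617/(4π·102) = 3.602×10^-5 K/W
  R_mineral wool = (1/1.01 − 1/1.46)/(4πk) = 0.3052/(4π·0.0464) = 0.5234 K/W
  R_conv,out = 1/(4πr²h) = 1/(4π·1.46²·6.68) = 0.005589 K/W
ΣR = 1.197×10^-4 + 3.602×10^-5 + 0.5234 + 0.005589 = 0.5291 K/W
Q = ΔT/ΣR = (322 °C − 22.7 °C)/0.5291 = 566 W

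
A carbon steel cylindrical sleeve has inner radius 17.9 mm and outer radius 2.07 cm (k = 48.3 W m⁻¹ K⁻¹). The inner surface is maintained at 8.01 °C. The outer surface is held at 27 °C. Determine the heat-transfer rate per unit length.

Q' = 39700 W/m

Q' = 2πk·ΔT/ln(r₂/r₁) = 2π × 48.3 × 18.99 / ln(0.0207/0.0179) = 39700 W/m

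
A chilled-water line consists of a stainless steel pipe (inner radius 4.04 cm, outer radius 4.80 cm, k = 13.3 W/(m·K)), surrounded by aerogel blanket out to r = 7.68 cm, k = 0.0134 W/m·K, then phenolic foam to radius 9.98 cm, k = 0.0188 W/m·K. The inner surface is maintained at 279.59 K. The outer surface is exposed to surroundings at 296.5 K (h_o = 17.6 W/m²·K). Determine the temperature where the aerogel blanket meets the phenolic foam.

Treat each layer as a resistance in series:
  R'_stainless steel = ln(0.0480/0.0404)/(2πk) = 0.1724/(2π·13.3) = 0.002063 m·K/W
  R'_aerogel blanket = ln(0.0768/0.0480)/(2πk) = 0.4700/(2π·0.0134) = 5.582 m·K/W
  R'_phenolic foam = ln(0.0998/0.0768)/(2πk) = 0.2620/(2π·0.0188) = 2.218 m·K/W
  R'_conv,out = 1/(2πr h) = 1/(2π·0.0998·17.6) = 0.09061 m·K/W
ΣR = 0.002063 + 5.582 + 2.218 + 0.09061 = 7.893 m·K/W
Q' = ΔT/ΣR = (279.59 K − 296.5 K)/7.893 = -2.142 W/m
From the inner boundary to the aerogel blanket/phenolic foam interface, ΣR_partial = 5.584 m·K/W.
T_interface = T_in − Q'·ΣR_partial = 279.59 K − (-2.142)(5.584) = 291.6 K

T = 291.6 K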